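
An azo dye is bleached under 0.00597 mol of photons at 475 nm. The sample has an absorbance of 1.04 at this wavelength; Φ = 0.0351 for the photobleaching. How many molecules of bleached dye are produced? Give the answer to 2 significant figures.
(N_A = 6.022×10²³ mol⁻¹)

1.1×10²⁰ molecules

Fraction absorbed: 1 − 10^(−1.04) = 0.9088.
Photons absorbed: 0.9088 × 0.00597 = 0.005426 mol.
Product: Φ × n_abs = 0.0351 × 0.005426 = 1.905×10⁻⁴ mol.
As a count: 1.905×10⁻⁴ × 6.022×10²³ = 1.1×10²⁰.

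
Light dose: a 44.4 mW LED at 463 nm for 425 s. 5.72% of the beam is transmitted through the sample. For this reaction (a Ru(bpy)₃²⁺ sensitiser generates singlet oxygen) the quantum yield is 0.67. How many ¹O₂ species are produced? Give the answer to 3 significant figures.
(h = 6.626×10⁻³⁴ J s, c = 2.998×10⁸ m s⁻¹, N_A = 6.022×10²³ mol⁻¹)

2.78×10¹⁹ species

Photon energy at 463 nm: hc/λ = (6.626×10⁻³⁴)(2.998×10⁸)/(463×10⁻⁹) = 4.290×10⁻¹⁹ J.
Energy delivered: (44.4 mW)(425 s) = 18.87 J.
Photons incident: 18.87 / 4.290×10⁻¹⁹ = 4.399×10¹⁹, i.e. 4.399×10¹⁹/6.022×10²³ = 7.305×10⁻⁵ mol.
Fraction absorbed: 1 − 5.72/100 = 0.9428.
Photons absorbed: 0.9428 × 7.305×10⁻⁵ = 6.887×10⁻⁵ mol.
Product: Φ × n_abs = 0.67 × 6.887×10⁻⁵ = 4.614×10⁻⁵ mol.
As a count: 4.614×10⁻⁵ × 6.022×10²³ = 2.78×10¹⁹.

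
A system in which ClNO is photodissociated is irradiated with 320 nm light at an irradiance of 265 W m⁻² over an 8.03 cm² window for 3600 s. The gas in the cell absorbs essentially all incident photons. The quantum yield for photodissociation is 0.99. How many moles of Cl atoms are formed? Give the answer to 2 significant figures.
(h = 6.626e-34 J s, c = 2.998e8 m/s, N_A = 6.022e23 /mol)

0.0020 mol

Photon energy at 320 nm: hc/λ = (6.626e-34)(2.998e8)/(320e-9) = 6.208e-19 J.
Energy delivered: (265 W m⁻²)(8.03e-4 m²)(3600 s) = 766.1 J.
Photons incident: 766.1 / 6.208e-19 = 1.234e21, i.e. 1.234e21/6.022e23 = 0.002049 mol.
Product: Φ × n_abs = 0.99 × 0.002049 = 0.002029 mol.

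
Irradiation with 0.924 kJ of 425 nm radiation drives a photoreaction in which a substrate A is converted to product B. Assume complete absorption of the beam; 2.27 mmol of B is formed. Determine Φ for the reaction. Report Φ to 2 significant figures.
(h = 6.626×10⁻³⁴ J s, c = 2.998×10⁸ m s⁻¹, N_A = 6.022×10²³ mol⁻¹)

Product: 2.27 mmol = 0.00227 mol.
Photon energy at 425 nm: hc/λ = (6.626×10⁻³⁴)(2.998×10⁸)/(425×10⁻⁹) = 4.674×10⁻¹⁹ J.
Incident energy: 0.924 kJ = 924 J.
Photons incident: 924 / 4.674×10⁻¹⁹ = 1.977×10²¹, i.e. 1.977×10²¹/6.022×10²³ = 0.003283 mol.
Φ = 0.00227 mol / 0.003283 mol photons = 0.69.

Φ = 0.69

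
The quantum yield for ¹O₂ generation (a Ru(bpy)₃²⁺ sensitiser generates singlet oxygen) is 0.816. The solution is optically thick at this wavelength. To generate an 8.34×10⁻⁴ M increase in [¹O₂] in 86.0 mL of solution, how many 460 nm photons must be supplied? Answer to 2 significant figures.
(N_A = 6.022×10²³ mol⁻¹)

Product: (8.34×10⁻⁴ M)(0.086 L) = 7.172×10⁻⁵ mol.
Photons that must be absorbed: 7.172×10⁻⁵ / 0.816 = 8.789×10⁻⁵ mol.
Photon count: 8.789×10⁻⁵ × 6.022×10²³ = 5.3×10¹⁹.

5.3×10¹⁹ photons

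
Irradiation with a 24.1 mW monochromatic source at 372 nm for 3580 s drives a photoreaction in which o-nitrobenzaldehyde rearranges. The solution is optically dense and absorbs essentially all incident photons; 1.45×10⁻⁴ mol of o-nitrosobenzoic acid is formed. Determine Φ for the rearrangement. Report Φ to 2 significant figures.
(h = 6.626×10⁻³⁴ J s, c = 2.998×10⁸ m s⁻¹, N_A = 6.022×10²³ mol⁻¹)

Φ = 0.54

Photon energy at 372 nm: hc/λ = (6.626×10⁻³⁴)(2.998×10⁸)/(372×10⁻⁹) = 5.340×10⁻¹⁹ J.
Energy delivered: (24.1 mW)(3580 s) = 86.28 J.
Photons incident: 86.28 / 5.340×10⁻¹⁹ = 1.616×10²⁰, i.e. 1.616×10²⁰/6.022×10²³ = 2.683×10⁻⁴ mol.
Φ = 1.45×10⁻⁴ mol / 2.683×10⁻⁴ mol photons = 0.54.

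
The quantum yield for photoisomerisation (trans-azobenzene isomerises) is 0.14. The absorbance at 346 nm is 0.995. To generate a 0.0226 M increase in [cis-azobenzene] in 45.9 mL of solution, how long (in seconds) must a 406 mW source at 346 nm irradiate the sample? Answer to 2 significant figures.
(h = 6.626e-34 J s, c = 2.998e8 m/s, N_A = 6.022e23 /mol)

t ≈ 7000 s

Product: (0.0226 M)(0.0459 L) = 0.001037 mol.
Photons that must be absorbed: 0.001037 / 0.14 = 0.007407 mol.
Fraction absorbed: 1 − 10^(−0.995) = 0.8988.
Incident photons needed: 0.007407 / 0.8988 = 0.008241 mol.
Photon energy: hc/λ = 5.741e-19 J; per mole, 3.457e5 J mol⁻¹.
Energy required: 0.008241 × 3.457e5 = 2849 J.
Time: 2849 J / 0.406 W = 7000 s.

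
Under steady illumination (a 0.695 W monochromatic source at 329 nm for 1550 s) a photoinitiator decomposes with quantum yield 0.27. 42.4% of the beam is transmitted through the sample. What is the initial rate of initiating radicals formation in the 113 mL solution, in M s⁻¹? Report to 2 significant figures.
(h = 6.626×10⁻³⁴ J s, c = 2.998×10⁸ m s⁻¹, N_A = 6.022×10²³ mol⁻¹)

Photon energy at 329 nm: hc/λ = (6.626×10⁻³⁴)(2.998×10⁸)/(329×10⁻⁹) = 6.038×10⁻¹⁹ J.
Energy delivered: (0.695 W)(1550 s) = 1077 J.
Photons incident: 1077 / 6.038×10⁻¹⁹ = 1.784×10²¹, i.e. 1.784×10²¹/6.022×10²³ = 0.002962 mol.
Fraction absorbed: 1 − 42.4/100 = 0.5760.
Photons absorbed: 0.5760 × 0.002962 = 0.001706 mol.
Product formed: 0.27 × 0.001706 = 4.606×10⁻⁴ mol.
Rate: 4.606×10⁻⁴ mol / (1550 s × 0.113 L) = 2.6×10⁻⁶ M s⁻¹.

2.6×10⁻⁶ M s⁻¹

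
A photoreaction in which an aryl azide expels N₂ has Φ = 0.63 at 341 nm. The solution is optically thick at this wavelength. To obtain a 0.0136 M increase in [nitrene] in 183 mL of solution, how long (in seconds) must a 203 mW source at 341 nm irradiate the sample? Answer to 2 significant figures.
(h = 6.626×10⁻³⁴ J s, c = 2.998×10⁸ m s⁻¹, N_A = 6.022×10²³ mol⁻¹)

t ≈ 6800 s

Product: (0.0136 M)(0.183 L) = 0.002489 mol.
Photons that must be absorbed: 0.002489 / 0.63 = 0.003951 mol.
Photon energy: hc/λ = 5.825×10⁻¹⁹ J; per mole, 3.508×10⁵ J mol⁻¹.
Energy required: 0.003951 × 3.508×10⁵ = 1386 J.
Time: 1386 J / 0.203 W = 6800 s.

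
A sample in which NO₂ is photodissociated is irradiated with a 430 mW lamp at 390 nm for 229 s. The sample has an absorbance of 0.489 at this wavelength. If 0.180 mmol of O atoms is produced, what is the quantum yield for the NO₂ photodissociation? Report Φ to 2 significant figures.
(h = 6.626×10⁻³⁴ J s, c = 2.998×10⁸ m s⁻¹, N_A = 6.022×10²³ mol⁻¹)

Φ = 0.83

Product: 0.180 mmol = 1.80×10⁻⁴ mol.
Photon energy at 390 nm: hc/λ = (6.626×10⁻³⁴)(2.998×10⁸)/(390×10⁻⁹) = 5.094×10⁻¹⁹ J.
Energy delivered: (430 mW)(229 s) = 98.47 J.
Photons incident: 98.47 / 5.094×10⁻¹⁹ = 1.933×10²⁰, i.e. 1.933×10²⁰/6.022×10²³ = 3.210×10⁻⁴ mol.
Fraction absorbed: 1 − 10^(−0.489) = 0.6757.
Photons absorbed: 0.6757 × 3.210×10⁻⁴ = 2.169×10⁻⁴ mol.
Φ = 1.80×10⁻⁴ mol / 2.169×10⁻⁴ mol photons = 0.83.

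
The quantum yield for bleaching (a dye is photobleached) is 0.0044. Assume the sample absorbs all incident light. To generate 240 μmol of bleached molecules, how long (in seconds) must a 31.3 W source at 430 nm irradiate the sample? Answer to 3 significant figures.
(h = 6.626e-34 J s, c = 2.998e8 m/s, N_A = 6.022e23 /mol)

t ≈ 485 s

Product: 240 μmol = 2.40e-4 mol.
Photons that must be absorbed: 2.40e-4 / 0.0044 = 0.05455 mol.
Photon energy: hc/λ = 4.620e-19 J; per mole, 2.782e5 J mol⁻¹.
Energy required: 0.05455 × 2.782e5 = 1.518e4 J.
Time: 1.518e4 J / 31.3 W = 485 s.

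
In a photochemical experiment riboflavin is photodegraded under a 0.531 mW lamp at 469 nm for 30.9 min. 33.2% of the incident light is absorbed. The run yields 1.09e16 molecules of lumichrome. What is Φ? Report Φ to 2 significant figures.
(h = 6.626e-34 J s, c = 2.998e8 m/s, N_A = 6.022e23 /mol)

Φ = 0.014

Product: 1.09e16 / 6.022e23 = 1.810e-8 mol.
Photon energy at 469 nm: hc/λ = (6.626e-34)(2.998e8)/(469e-9) = 4.236e-19 J.
Energy delivered: (0.531 mW)(1854 s) = 0.9845 J.
Photons incident: 0.9845 / 4.236e-19 = 2.324e18, i.e. 2.324e18/6.022e23 = 3.859e-6 mol.
Photons absorbed: 0.332 × 3.859e-6 = 1.281e-6 mol.
Φ = 1.810e-8 mol / 1.281e-6 mol photons = 0.014.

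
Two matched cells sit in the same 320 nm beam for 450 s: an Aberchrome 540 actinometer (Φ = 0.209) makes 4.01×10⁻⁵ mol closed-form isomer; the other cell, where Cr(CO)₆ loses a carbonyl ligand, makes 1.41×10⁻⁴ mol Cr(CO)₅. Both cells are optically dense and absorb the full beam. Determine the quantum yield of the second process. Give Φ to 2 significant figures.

Φ = 0.73

Photons absorbed by the actinometer: 4.01×10⁻⁵ / 0.209 = 1.919×10⁻⁴ mol.
Φ(unknown) = 1.41×10⁻⁴ / 1.919×10⁻⁴ = 0.73.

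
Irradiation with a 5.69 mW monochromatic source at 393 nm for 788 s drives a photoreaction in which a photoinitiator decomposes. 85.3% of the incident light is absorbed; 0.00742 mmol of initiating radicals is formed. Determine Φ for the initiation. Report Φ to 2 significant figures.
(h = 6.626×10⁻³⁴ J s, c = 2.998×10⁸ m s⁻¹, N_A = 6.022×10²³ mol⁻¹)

Φ = 0.59

Product: 0.00742 mmol = 7.42×10⁻⁶ mol.
Photon energy at 393 nm: hc/λ = (6.626×10⁻³⁴)(2.998×10⁸)/(393×10⁻⁹) = 5.055×10⁻¹⁹ J.
Energy delivered: (5.69 mW)(788 s) = 4.484 J.
Photons incident: 4.484 / 5.055×10⁻¹⁹ = 8.870×10¹⁸, i.e. 8.870×10¹⁸/6.022×10²³ = 1.473×10⁻⁵ mol.
Photons absorbed: 0.853 × 1.473×10⁻⁵ = 1.256×10⁻⁵ mol.
Φ = 7.42×10⁻⁶ mol / 1.256×10⁻⁵ mol photons = 0.59.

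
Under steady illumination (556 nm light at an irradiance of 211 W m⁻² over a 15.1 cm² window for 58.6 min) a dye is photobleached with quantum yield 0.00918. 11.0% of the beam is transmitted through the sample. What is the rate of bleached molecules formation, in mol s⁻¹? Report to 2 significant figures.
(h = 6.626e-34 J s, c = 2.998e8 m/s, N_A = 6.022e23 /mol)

Photon energy at 556 nm: hc/λ = (6.626e-34)(2.998e8)/(556e-9) = 3.573e-19 J.
Energy delivered: (211 W m⁻²)(15.1e-4 m²)(3516 s) = 1120 J.
Photons incident: 1120 / 3.573e-19 = 3.135e21, i.e. 3.135e21/6.022e23 = 0.005206 mol.
Fraction absorbed: 1 − 11.0/100 = 0.8900.
Photons absorbed: 0.8900 × 0.005206 = 0.004633 mol.
Product formed: 0.00918 × 0.004633 = 4.253e-5 mol.
Rate: 4.253e-5 / 3516 s = 1.2e-8 mol s⁻¹.

1.2e-8 mol s⁻¹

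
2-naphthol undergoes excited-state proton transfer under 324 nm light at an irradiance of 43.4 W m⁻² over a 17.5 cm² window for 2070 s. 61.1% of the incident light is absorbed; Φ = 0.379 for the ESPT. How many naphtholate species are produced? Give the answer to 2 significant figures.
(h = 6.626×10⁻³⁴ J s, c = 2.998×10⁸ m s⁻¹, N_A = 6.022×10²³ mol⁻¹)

Photon energy at 324 nm: hc/λ = (6.626×10⁻³⁴)(2.998×10⁸)/(324×10⁻⁹) = 6.131×10⁻¹⁹ J.
Energy delivered: (43.4 W m⁻²)(17.5×10⁻⁴ m²)(2070 s) = 157.2 J.
Photons incident: 157.2 / 6.131×10⁻¹⁹ = 2.564×10²⁰, i.e. 2.564×10²⁰/6.022×10²³ = 4.258×10⁻⁴ mol.
Photons absorbed: 0.611 × 4.258×10⁻⁴ = 2.602×10⁻⁴ mol.
Product: Φ × n_abs = 0.379 × 2.602×10⁻⁴ = 9.862×10⁻⁵ mol.
As a count: 9.862×10⁻⁵ × 6.022×10²³ = 5.9×10¹⁹.

5.9×10¹⁹ species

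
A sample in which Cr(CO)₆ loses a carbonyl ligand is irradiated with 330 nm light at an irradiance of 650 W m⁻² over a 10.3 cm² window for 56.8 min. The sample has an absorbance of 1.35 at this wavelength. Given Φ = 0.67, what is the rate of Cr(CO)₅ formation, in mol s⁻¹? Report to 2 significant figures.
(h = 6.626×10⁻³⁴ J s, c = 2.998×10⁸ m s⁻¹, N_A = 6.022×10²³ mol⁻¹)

1.2×10⁻⁶ mol s⁻¹

Photon energy at 330 nm: hc/λ = (6.626×10⁻³⁴)(2.998×10⁸)/(330×10⁻⁹) = 6.020×10⁻¹⁹ J.
Energy delivered: (650 W m⁻²)(10.3×10⁻⁴ m²)(3408 s) = 2282 J.
Photons incident: 2282 / 6.020×10⁻¹⁹ = 3.791×10²¹, i.e. 3.791×10²¹/6.022×10²³ = 0.006295 mol.
Fraction absorbed: 1 − 10^(−1.35) = 0.9553.
Photons absorbed: 0.9553 × 0.006295 = 0.006014 mol.
Product formed: 0.67 × 0.006014 = 0.004029 mol.
Rate: 0.004029 / 3408 s = 1.2×10⁻⁶ mol s⁻¹.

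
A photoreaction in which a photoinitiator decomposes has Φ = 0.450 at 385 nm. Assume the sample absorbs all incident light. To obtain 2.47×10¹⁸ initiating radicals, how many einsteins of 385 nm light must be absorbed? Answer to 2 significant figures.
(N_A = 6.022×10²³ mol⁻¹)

Product: 2.47×10¹⁸ / 6.022×10²³ = 4.102×10⁻⁶ mol.
Photons that must be absorbed: 4.102×10⁻⁶ / 0.450 = 9.116×10⁻⁶ mol.

9.1×10⁻⁶ einstein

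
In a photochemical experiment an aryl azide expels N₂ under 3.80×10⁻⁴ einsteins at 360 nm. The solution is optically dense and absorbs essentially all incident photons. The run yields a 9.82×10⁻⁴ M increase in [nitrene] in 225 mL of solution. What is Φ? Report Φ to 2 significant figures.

Φ = 0.58

Product: (9.82×10⁻⁴ M)(0.225 L) = 2.210×10⁻⁴ mol.
Φ = 2.210×10⁻⁴ mol / 3.80×10⁻⁴ mol photons = 0.58.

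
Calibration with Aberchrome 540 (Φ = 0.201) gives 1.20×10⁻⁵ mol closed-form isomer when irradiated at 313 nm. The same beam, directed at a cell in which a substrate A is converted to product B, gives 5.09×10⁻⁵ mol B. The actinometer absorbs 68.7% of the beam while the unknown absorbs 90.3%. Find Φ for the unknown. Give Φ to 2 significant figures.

Φ = 0.65

Photons absorbed by the actinometer: 1.20×10⁻⁵ / 0.201 = 5.970×10⁻⁵ mol.
Incident flux: 5.970×10⁻⁵ / 0.687 = 8.690×10⁻⁵ einstein.
Absorbed by unknown: 0.903 × 8.690×10⁻⁵ = 7.847×10⁻⁵ mol.
Φ(unknown) = 5.09×10⁻⁵ / 7.847×10⁻⁵ = 0.65.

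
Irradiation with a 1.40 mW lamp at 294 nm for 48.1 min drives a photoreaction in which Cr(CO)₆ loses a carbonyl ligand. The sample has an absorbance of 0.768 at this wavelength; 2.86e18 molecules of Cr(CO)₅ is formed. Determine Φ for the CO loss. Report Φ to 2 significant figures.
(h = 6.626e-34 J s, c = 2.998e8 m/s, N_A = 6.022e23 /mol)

Product: 2.86e18 / 6.022e23 = 4.749e-6 mol.
Photon energy at 294 nm: hc/λ = (6.626e-34)(2.998e8)/(294e-9) = 6.757e-19 J.
Energy delivered: (1.40 mW)(2886 s) = 4.040 J.
Photons incident: 4.040 / 6.757e-19 = 5.979e18, i.e. 5.979e18/6.022e23 = 9.929e-6 mol.
Fraction absorbed: 1 − 10^(−0.768) = 0.8294.
Photons absorbed: 0.8294 × 9.929e-6 = 8.235e-6 mol.
Φ = 4.749e-6 mol / 8.235e-6 mol photons = 0.58.

Φ = 0.58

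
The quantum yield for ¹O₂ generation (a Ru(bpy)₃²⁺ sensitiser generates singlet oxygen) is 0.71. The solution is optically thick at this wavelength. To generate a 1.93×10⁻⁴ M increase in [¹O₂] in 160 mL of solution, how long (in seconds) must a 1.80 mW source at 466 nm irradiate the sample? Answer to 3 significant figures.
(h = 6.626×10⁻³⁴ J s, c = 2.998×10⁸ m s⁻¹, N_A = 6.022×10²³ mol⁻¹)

t ≈ 6200 s

Product: (1.93×10⁻⁴ M)(0.16 L) = 3.088×10⁻⁵ mol.
Photons that must be absorbed: 3.088×10⁻⁵ / 0.71 = 4.349×10⁻⁵ mol.
Photon energy: hc/λ = 4.263×10⁻¹⁹ J; per mole, 2.567×10⁵ J mol⁻¹.
Energy required: 4.349×10⁻⁵ × 2.567×10⁵ = 11.16 J.
Time: 11.16 J / 0.0018 W = 6200 s.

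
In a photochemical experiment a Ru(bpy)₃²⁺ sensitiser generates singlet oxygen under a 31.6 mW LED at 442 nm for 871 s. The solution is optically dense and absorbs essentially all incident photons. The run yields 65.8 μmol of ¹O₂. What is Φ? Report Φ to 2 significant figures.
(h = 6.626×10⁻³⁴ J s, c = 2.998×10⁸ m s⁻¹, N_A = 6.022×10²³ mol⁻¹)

Φ = 0.65

Product: 65.8 μmol = 6.58×10⁻⁵ mol.
Photon energy at 442 nm: hc/λ = (6.626×10⁻³⁴)(2.998×10⁸)/(442×10⁻⁹) = 4.494×10⁻¹⁹ J.
Energy delivered: (31.6 mW)(871 s) = 27.52 J.
Photons incident: 27.52 / 4.494×10⁻¹⁹ = 6.124×10¹⁹, i.e. 6.124×10¹⁹/6.022×10²³ = 1.017×10⁻⁴ mol.
Φ = 6.58×10⁻⁵ mol / 1.017×10⁻⁴ mol photons = 0.65.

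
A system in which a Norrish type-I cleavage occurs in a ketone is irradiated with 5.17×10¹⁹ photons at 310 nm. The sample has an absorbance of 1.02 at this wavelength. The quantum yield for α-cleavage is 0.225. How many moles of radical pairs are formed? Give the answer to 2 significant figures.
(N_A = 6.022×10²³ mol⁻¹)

1.7×10⁻⁵ mol

Moles of photons: 5.17×10¹⁹ / 6.022×10²³ = 8.585×10⁻⁵ mol.
Fraction absorbed: 1 − 10^(−1.02) = 0.9045.
Photons absorbed: 0.9045 × 8.585×10⁻⁵ = 7.765×10⁻⁵ mol.
Product: Φ × n_abs = 0.225 × 7.765×10⁻⁵ = 1.747×10⁻⁵ mol.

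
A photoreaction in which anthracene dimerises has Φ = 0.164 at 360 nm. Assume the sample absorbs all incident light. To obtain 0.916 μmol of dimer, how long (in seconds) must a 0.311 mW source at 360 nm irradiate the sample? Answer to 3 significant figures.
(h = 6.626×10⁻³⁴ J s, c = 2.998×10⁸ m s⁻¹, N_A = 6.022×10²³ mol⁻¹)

t ≈ 5970 s

Product: 0.916 μmol = 9.16×10⁻⁷ mol.
Photons that must be absorbed: 9.16×10⁻⁷ / 0.164 = 5.585×10⁻⁶ mol.
Photon energy: hc/λ = 5.518×10⁻¹⁹ J; per mole, 3.323×10⁵ J mol⁻¹.
Energy required: 5.585×10⁻⁶ × 3.323×10⁵ = 1.856 J.
Time: 1.856 J / 0.000311 W = 5970 s.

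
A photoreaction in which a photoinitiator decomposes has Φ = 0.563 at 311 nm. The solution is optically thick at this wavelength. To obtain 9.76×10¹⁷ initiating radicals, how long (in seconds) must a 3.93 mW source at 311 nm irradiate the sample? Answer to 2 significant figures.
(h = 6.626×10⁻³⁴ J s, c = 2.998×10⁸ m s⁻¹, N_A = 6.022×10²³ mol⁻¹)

t ≈ 280 s

Product: 9.76×10¹⁷ / 6.022×10²³ = 1.621×10⁻⁶ mol.
Photons that must be absorbed: 1.621×10⁻⁶ / 0.563 = 2.879×10⁻⁶ mol.
Photon energy: hc/λ = 6.387×10⁻¹⁹ J; per mole, 3.846×10⁵ J mol⁻¹.
Energy required: 2.879×10⁻⁶ × 3.846×10⁵ = 1.107 J.
Time: 1.107 J / 0.00393 W = 280 s.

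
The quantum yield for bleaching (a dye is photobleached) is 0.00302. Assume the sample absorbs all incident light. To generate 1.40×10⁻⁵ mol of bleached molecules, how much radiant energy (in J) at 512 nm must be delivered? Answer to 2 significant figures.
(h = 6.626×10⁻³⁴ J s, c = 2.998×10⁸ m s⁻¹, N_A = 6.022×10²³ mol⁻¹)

Photons that must be absorbed: 1.40×10⁻⁵ / 0.00302 = 0.004636 mol.
Photon energy: hc/λ = 3.880×10⁻¹⁹ J; per mole, 2.337×10⁵ J mol⁻¹.
Energy required: 0.004636 × 2.337×10⁵ = 1100 J.

1100 J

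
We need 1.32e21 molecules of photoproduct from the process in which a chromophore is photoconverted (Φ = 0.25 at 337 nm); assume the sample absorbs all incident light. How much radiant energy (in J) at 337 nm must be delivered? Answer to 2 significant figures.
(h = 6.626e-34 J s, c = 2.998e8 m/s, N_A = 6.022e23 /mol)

Product: 1.32e21 / 6.022e23 = 0.002192 mol.
Photons that must be absorbed: 0.002192 / 0.25 = 0.008768 mol.
Photon energy: hc/λ = 5.895e-19 J; per mole, 3.550e5 J mol⁻¹.
Energy required: 0.008768 × 3.550e5 = 3100 J.

3100 J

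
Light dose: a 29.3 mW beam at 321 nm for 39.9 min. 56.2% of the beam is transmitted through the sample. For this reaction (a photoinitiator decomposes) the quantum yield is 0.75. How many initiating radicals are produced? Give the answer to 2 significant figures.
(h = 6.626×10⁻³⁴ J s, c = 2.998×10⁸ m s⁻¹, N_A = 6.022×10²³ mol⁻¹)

Photon energy at 321 nm: hc/λ = (6.626×10⁻³⁴)(2.998×10⁸)/(321×10⁻⁹) = 6.188×10⁻¹⁹ J.
Energy delivered: (29.3 mW)(2394 s) = 70.14 J.
Photons incident: 70.14 / 6.188×10⁻¹⁹ = 1.133×10²⁰, i.e. 1.133×10²⁰/6.022×10²³ = 1.881×10⁻⁴ mol.
Fraction absorbed: 1 − 56.2/100 = 0.4380.
Photons absorbed: 0.4380 × 1.881×10⁻⁴ = 8.239×10⁻⁵ mol.
Product: Φ × n_abs = 0.75 × 8.239×10⁻⁵ = 6.179×10⁻⁵ mol.
As a count: 6.179×10⁻⁵ × 6.022×10²³ = 3.7×10¹⁹.

3.7×10¹⁹ initiating radicals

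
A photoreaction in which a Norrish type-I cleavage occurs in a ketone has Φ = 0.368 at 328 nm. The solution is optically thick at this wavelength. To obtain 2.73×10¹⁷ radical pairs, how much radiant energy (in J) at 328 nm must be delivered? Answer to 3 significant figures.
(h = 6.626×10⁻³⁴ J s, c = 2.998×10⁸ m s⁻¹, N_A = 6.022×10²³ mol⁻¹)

0.449 J

Product: 2.73×10¹⁷ / 6.022×10²³ = 4.533×10⁻⁷ mol.
Photons that must be absorbed: 4.533×10⁻⁷ / 0.368 = 1.232×10⁻⁶ mol.
Photon energy: hc/λ = 6.056×10⁻¹⁹ J; per mole, 3.647×10⁵ J mol⁻¹.
Energy required: 1.232×10⁻⁶ × 3.647×10⁵ = 0.449 J.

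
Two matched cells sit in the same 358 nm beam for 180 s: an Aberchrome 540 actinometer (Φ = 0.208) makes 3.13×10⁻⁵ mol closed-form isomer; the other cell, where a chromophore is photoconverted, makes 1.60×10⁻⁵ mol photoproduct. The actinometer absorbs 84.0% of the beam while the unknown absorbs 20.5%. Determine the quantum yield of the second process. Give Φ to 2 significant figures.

Photons absorbed by the actinometer: 3.13×10⁻⁵ / 0.208 = 1.505×10⁻⁴ mol.
Incident flux: 1.505×10⁻⁴ / 0.840 = 1.792×10⁻⁴ einstein.
Absorbed by unknown: 0.205 × 1.792×10⁻⁴ = 3.674×10⁻⁵ mol.
Φ(unknown) = 1.60×10⁻⁵ / 3.674×10⁻⁵ = 0.44.

Φ = 0.44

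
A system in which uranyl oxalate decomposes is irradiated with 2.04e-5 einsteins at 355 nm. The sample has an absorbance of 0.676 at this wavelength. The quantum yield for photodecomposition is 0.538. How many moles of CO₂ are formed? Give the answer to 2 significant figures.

8.7e-6 mol

Fraction absorbed: 1 − 10^(−0.676) = 0.7891.
Photons absorbed: 0.7891 × 2.04e-5 = 1.610e-5 mol.
Product: Φ × n_abs = 0.538 × 1.610e-5 = 8.662e-6 mol.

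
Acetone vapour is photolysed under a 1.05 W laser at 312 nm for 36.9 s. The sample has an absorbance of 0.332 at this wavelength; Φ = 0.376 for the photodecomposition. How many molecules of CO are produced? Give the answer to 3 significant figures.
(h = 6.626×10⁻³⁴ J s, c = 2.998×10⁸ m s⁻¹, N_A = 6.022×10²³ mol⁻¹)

1.22×10¹⁹ molecules

Photon energy at 312 nm: hc/λ = (6.626×10⁻³⁴)(2.998×10⁸)/(312×10⁻⁹) = 6.367×10⁻¹⁹ J.
Energy delivered: (1.05 W)(36.9 s) = 38.75 J.
Photons incident: 38.75 / 6.367×10⁻¹⁹ = 6.086×10¹⁹, i.e. 6.086×10¹⁹/6.022×10²³ = 1.011×10⁻⁴ mol.
Fraction absorbed: 1 − 10^(−0.332) = 0.5344.
Photons absorbed: 0.5344 × 1.011×10⁻⁴ = 5.403×10⁻⁵ mol.
Product: Φ × n_abs = 0.376 × 5.403×10⁻⁵ = 2.032×10⁻⁵ mol.
As a count: 2.032×10⁻⁵ × 6.022×10²³ = 1.22×10¹⁹.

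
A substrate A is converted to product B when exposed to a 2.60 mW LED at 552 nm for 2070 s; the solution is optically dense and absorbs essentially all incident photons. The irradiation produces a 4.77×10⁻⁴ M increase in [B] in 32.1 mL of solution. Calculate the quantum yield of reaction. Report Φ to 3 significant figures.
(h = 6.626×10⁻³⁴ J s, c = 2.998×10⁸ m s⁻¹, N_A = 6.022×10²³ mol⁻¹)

Φ = 0.617

Product: (4.77×10⁻⁴ M)(0.0321 L) = 1.531×10⁻⁵ mol.
Photon energy at 552 nm: hc/λ = (6.626×10⁻³⁴)(2.998×10⁸)/(552×10⁻⁹) = 3.599×10⁻¹⁹ J.
Energy delivered: (2.60 mW)(2070 s) = 5.382 J.
Photons incident: 5.382 / 3.599×10⁻¹⁹ = 1.495×10¹⁹, i.e. 1.495×10¹⁹/6.022×10²³ = 2.483×10⁻⁵ mol.
Φ = 1.531×10⁻⁵ mol / 2.483×10⁻⁵ mol photons = 0.617.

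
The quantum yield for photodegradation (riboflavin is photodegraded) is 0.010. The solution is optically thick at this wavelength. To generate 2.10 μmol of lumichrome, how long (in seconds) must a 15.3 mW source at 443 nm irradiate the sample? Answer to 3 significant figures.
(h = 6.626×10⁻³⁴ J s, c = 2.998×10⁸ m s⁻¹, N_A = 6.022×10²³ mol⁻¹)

Product: 2.10 μmol = 2.10×10⁻⁶ mol.
Photons that must be absorbed: 2.10×10⁻⁶ / 0.010 = 2.100×10⁻⁴ mol.
Photon energy: hc/λ = 4.484×10⁻¹⁹ J; per mole, 2.700×10⁵ J mol⁻¹.
Energy required: 2.100×10⁻⁴ × 2.700×10⁵ = 56.70 J.
Time: 56.70 J / 0.0153 W = 3710 s.

t ≈ 3710 s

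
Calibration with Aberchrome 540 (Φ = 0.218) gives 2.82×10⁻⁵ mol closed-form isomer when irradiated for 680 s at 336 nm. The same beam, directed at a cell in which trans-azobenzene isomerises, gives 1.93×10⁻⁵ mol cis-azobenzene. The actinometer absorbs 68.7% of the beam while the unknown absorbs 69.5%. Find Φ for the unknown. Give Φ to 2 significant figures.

Photons absorbed by the actinometer: 2.82×10⁻⁵ / 0.218 = 1.294×10⁻⁴ mol.
Incident flux: 1.294×10⁻⁴ / 0.687 = 1.884×10⁻⁴ einstein.
Absorbed by unknown: 0.695 × 1.884×10⁻⁴ = 1.309×10⁻⁴ mol.
Φ(unknown) = 1.93×10⁻⁵ / 1.309×10⁻⁴ = 0.15.

Φ = 0.15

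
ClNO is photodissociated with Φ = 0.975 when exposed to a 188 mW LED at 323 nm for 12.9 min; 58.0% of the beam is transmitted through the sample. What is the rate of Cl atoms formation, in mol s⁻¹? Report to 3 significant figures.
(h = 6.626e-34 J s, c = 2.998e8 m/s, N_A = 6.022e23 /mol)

Photon energy at 323 nm: hc/λ = (6.626e-34)(2.998e8)/(323e-9) = 6.150e-19 J.
Energy delivered: (188 mW)(774 s) = 145.5 J.
Photons incident: 145.5 / 6.150e-19 = 2.366e20, i.e. 2.366e20/6.022e23 = 3.929e-4 mol.
Fraction absorbed: 1 − 58.0/100 = 0.4200.
Photons absorbed: 0.4200 × 3.929e-4 = 1.650e-4 mol.
Product formed: 0.975 × 1.650e-4 = 1.609e-4 mol.
Rate: 1.609e-4 / 774 s = 2.08e-7 mol s⁻¹.

2.08e-7 mol s⁻¹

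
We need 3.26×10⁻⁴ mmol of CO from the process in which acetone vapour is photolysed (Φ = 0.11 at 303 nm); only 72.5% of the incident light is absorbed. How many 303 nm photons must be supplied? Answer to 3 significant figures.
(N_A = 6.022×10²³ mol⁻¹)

Product: 3.26×10⁻⁴ mmol = 3.26×10⁻⁷ mol.
Photons that must be absorbed: 3.26×10⁻⁷ / 0.11 = 2.964×10⁻⁶ mol.
Incident photons needed: 2.964×10⁻⁶ / 0.725 = 4.088×10⁻⁶ mol.
Photon count: 4.088×10⁻⁶ × 6.022×10²³ = 2.46×10¹⁸.

2.46×10¹⁸ photons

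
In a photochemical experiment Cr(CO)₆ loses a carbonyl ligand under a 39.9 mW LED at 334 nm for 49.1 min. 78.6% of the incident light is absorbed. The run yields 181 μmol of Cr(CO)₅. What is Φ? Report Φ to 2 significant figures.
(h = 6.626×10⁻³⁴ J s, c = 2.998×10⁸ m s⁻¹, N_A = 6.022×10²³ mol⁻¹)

Product: 181 μmol = 1.81×10⁻⁴ mol.
Photon energy at 334 nm: hc/λ = (6.626×10⁻³⁴)(2.998×10⁸)/(334×10⁻⁹) = 5.948×10⁻¹⁹ J.
Energy delivered: (39.9 mW)(2946 s) = 117.5 J.
Photons incident: 117.5 / 5.948×10⁻¹⁹ = 1.975×10²⁰, i.e. 1.975×10²⁰/6.022×10²³ = 3.280×10⁻⁴ mol.
Photons absorbed: 0.786 × 3.280×10⁻⁴ = 2.578×10⁻⁴ mol.
Φ = 1.81×10⁻⁴ mol / 2.578×10⁻⁴ mol photons = 0.70.

Φ = 0.70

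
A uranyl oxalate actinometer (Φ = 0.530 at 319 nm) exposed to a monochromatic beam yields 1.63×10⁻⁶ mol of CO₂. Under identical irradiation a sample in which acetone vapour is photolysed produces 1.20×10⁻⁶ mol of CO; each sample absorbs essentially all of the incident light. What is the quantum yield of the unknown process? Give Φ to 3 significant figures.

Photons absorbed by the actinometer: 1.63×10⁻⁶ / 0.530 = 3.075×10⁻⁶ mol.
Φ(unknown) = 1.20×10⁻⁶ / 3.075×10⁻⁶ = 0.390.

Φ = 0.390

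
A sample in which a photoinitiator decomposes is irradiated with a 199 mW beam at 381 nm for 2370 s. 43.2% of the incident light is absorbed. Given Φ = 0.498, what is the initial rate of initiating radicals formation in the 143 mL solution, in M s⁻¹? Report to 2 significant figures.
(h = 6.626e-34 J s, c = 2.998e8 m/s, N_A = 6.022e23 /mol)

9.5e-7 M s⁻¹

Photon energy at 381 nm: hc/λ = (6.626e-34)(2.998e8)/(381e-9) = 5.214e-19 J.
Energy delivered: (199 mW)(2370 s) = 471.6 J.
Photons incident: 471.6 / 5.214e-19 = 9.045e20, i.e. 9.045e20/6.022e23 = 0.001502 mol.
Photons absorbed: 0.432 × 0.001502 = 6.489e-4 mol.
Product formed: 0.498 × 6.489e-4 = 3.232e-4 mol.
Rate: 3.232e-4 mol / (2370 s × 0.143 L) = 9.5e-7 M s⁻¹.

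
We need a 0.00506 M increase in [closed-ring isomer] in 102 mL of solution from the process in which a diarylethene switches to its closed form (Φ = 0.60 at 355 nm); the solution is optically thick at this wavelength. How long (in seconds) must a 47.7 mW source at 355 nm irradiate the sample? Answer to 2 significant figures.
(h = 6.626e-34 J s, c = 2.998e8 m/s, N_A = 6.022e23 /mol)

Product: (0.00506 M)(0.102 L) = 5.161e-4 mol.
Photons that must be absorbed: 5.161e-4 / 0.60 = 8.602e-4 mol.
Photon energy: hc/λ = 5.596e-19 J; per mole, 3.370e5 J mol⁻¹.
Energy required: 8.602e-4 × 3.370e5 = 289.9 J.
Time: 289.9 J / 0.0477 W = 6100 s.

t ≈ 6100 s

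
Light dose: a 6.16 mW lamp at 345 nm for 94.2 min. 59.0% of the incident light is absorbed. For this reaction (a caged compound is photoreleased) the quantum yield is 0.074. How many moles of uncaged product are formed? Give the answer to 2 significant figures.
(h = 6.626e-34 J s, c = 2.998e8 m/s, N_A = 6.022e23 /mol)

4.4e-6 mol

Photon energy at 345 nm: hc/λ = (6.626e-34)(2.998e8)/(345e-9) = 5.758e-19 J.
Energy delivered: (6.16 mW)(5652 s) = 34.82 J.
Photons incident: 34.82 / 5.758e-19 = 6.047e19, i.e. 6.047e19/6.022e23 = 1.004e-4 mol.
Photons absorbed: 0.590 × 1.004e-4 = 5.924e-5 mol.
Product: Φ × n_abs = 0.074 × 5.924e-5 = 4.384e-6 mol.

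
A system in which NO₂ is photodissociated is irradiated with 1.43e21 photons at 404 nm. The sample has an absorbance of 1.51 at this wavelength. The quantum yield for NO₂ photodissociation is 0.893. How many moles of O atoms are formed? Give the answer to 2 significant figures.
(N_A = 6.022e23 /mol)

Moles of photons: 1.43e21 / 6.022e23 = 0.002375 mol.
Fraction absorbed: 1 − 10^(−1.51) = 0.9691.
Photons absorbed: 0.9691 × 0.002375 = 0.002302 mol.
Product: Φ × n_abs = 0.893 × 0.002302 = 0.002056 mol.

0.0021 mol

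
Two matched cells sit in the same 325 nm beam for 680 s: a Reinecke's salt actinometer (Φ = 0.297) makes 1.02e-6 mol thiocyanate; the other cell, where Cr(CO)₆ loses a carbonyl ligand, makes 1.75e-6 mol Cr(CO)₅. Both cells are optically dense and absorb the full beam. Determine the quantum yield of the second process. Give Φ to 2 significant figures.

Φ = 0.51

Photons absorbed by the actinometer: 1.02e-6 / 0.297 = 3.434e-6 mol.
Φ(unknown) = 1.75e-6 / 3.434e-6 = 0.51.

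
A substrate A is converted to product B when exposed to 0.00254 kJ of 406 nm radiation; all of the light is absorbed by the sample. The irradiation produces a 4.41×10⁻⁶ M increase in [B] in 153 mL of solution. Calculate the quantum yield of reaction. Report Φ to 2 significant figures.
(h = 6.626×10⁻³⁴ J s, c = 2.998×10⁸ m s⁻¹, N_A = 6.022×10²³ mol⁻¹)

Φ = 0.078

Product: (4.41×10⁻⁶ M)(0.153 L) = 6.747×10⁻⁷ mol.
Photon energy at 406 nm: hc/λ = (6.626×10⁻³⁴)(2.998×10⁸)/(406×10⁻⁹) = 4.893×10⁻¹⁹ J.
Incident energy: 0.00254 kJ = 2.54 J.
Photons incident: 2.54 / 4.893×10⁻¹⁹ = 5.191×10¹⁸, i.e. 5.191×10¹⁸/6.022×10²³ = 8.620×10⁻⁶ mol.
Φ = 6.747×10⁻⁷ mol / 8.620×10⁻⁶ mol photons = 0.078.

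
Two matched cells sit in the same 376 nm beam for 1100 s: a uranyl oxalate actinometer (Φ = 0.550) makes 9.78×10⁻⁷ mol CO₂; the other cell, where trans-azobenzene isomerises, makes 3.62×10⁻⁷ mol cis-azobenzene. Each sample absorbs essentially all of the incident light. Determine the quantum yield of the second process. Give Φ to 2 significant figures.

Photons absorbed by the actinometer: 9.78×10⁻⁷ / 0.550 = 1.778×10⁻⁶ mol.
Φ(unknown) = 3.62×10⁻⁷ / 1.778×10⁻⁶ = 0.20.

Φ = 0.20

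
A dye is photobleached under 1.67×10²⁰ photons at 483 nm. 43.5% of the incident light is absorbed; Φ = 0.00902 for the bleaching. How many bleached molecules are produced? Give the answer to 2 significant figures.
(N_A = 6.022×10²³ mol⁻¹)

Moles of photons: 1.67×10²⁰ / 6.022×10²³ = 2.773×10⁻⁴ mol.
Photons absorbed: 0.435 × 2.773×10⁻⁴ = 1.206×10⁻⁴ mol.
Product: Φ × n_abs = 0.00902 × 1.206×10⁻⁴ = 1.088×10⁻⁶ mol.
As a count: 1.088×10⁻⁶ × 6.022×10²³ = 6.6×10¹⁷.

6.6×10¹⁷ bleached molecules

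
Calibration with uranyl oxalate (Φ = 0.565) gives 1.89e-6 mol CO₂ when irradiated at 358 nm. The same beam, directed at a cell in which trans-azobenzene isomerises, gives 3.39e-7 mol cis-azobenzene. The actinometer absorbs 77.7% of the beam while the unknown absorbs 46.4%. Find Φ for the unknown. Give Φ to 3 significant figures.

Φ = 0.170

Photons absorbed by the actinometer: 1.89e-6 / 0.565 = 3.345e-6 mol.
Incident flux: 3.345e-6 / 0.777 = 4.305e-6 einstein.
Absorbed by unknown: 0.464 × 4.305e-6 = 1.998e-6 mol.
Φ(unknown) = 3.39e-7 / 1.998e-6 = 0.170.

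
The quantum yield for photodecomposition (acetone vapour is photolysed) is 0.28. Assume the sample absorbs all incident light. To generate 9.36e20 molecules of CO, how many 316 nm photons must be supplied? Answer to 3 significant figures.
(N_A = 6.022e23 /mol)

Product: 9.36e20 / 6.022e23 = 0.001554 mol.
Photons that must be absorbed: 0.001554 / 0.28 = 0.005550 mol.
Photon count: 0.005550 × 6.022e23 = 3.34e21.

3.34e21 photons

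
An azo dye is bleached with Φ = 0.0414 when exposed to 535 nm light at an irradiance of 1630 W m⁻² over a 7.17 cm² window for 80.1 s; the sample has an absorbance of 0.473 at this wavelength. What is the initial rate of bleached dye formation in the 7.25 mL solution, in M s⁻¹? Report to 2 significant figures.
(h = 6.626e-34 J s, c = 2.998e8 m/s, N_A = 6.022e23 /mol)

Photon energy at 535 nm: hc/λ = (6.626e-34)(2.998e8)/(535e-9) = 3.713e-19 J.
Energy delivered: (1630 W m⁻²)(7.17e-4 m²)(80.1 s) = 93.61 J.
Photons incident: 93.61 / 3.713e-19 = 2.521e20, i.e. 2.521e20/6.022e23 = 4.186e-4 mol.
Fraction absorbed: 1 − 10^(−0.473) = 0.6635.
Photons absorbed: 0.6635 × 4.186e-4 = 2.777e-4 mol.
Product formed: 0.0414 × 2.777e-4 = 1.150e-5 mol.
Rate: 1.150e-5 mol / (80.1 s × 0.00725 L) = 2.0e-5 M s⁻¹.

2.0e-5 M s⁻¹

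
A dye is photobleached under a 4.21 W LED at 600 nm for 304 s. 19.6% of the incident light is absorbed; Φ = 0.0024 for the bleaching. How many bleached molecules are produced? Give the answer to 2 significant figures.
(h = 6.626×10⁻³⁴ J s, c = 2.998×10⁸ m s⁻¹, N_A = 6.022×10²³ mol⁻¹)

1.8×10¹⁸ bleached molecules

Photon energy at 600 nm: hc/λ = (6.626×10⁻³⁴)(2.998×10⁸)/(600×10⁻⁹) = 3.311×10⁻¹⁹ J.
Energy delivered: (4.21 W)(304 s) = 1280 J.
Photons incident: 1280 / 3.311×10⁻¹⁹ = 3.866×10²¹, i.e. 3.866×10²¹/6.022×10²³ = 0.006420 mol.
Photons absorbed: 0.196 × 0.006420 = 0.001258 mol.
Product: Φ × n_abs = 0.0024 × 0.001258 = 3.019×10⁻⁶ mol.
As a count: 3.019×10⁻⁶ × 6.022×10²³ = 1.8×10¹⁸.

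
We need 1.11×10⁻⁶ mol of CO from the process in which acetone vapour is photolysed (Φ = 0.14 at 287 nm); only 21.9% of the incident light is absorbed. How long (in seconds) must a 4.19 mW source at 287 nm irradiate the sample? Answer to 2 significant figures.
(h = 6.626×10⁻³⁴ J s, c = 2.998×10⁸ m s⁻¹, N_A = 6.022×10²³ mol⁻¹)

t ≈ 3600 s

Photons that must be absorbed: 1.11×10⁻⁶ / 0.14 = 7.929×10⁻⁶ mol.
Incident photons needed: 7.929×10⁻⁶ / 0.219 = 3.621×10⁻⁵ mol.
Photon energy: hc/λ = 6.922×10⁻¹⁹ J; per mole, 4.168×10⁵ J mol⁻¹.
Energy required: 3.621×10⁻⁵ × 4.168×10⁵ = 15.09 J.
Time: 15.09 J / 0.00419 W = 3600 s.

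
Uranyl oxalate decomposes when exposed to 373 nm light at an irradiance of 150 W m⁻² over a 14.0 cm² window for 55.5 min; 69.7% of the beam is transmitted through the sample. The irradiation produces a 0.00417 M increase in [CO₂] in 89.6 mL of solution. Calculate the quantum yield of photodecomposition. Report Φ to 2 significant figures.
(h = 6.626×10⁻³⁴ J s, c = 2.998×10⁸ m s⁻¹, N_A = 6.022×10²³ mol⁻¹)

Φ = 0.57

Product: (0.00417 M)(0.0896 L) = 3.736×10⁻⁴ mol.
Photon energy at 373 nm: hc/λ = (6.626×10⁻³⁴)(2.998×10⁸)/(373×10⁻⁹) = 5.326×10⁻¹⁹ J.
Energy delivered: (150 W m⁻²)(14.0×10⁻⁴ m²)(3330 s) = 699.3 J.
Photons incident: 699.3 / 5.326×10⁻¹⁹ = 1.313×10²¹, i.e. 1.313×10²¹/6.022×10²³ = 0.002180 mol.
Fraction absorbed: 1 − 69.7/100 = 0.3030.
Photons absorbed: 0.3030 × 0.002180 = 6.605×10⁻⁴ mol.
Φ = 3.736×10⁻⁴ mol / 6.605×10⁻⁴ mol photons = 0.57.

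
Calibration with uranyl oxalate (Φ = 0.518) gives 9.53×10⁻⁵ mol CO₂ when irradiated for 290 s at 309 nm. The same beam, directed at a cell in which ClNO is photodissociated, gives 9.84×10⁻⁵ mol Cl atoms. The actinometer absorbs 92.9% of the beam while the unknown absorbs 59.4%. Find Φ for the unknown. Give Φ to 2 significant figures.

Photons absorbed by the actinometer: 9.53×10⁻⁵ / 0.518 = 1.840×10⁻⁴ mol.
Incident flux: 1.840×10⁻⁴ / 0.929 = 1.981×10⁻⁴ einstein.
Absorbed by unknown: 0.594 × 1.981×10⁻⁴ = 1.177×10⁻⁴ mol.
Φ(unknown) = 9.84×10⁻⁵ / 1.177×10⁻⁴ = 0.84.

Φ = 0.84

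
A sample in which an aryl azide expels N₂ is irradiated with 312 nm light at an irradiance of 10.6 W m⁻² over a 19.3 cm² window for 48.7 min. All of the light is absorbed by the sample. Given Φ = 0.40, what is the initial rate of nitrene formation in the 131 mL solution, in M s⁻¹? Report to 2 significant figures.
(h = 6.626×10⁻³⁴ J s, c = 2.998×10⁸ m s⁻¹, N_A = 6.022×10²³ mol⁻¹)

1.6×10⁻⁷ M s⁻¹

Photon energy at 312 nm: hc/λ = (6.626×10⁻³⁴)(2.998×10⁸)/(312×10⁻⁹) = 6.367×10⁻¹⁹ J.
Energy delivered: (10.6 W m⁻²)(19.3×10⁻⁴ m²)(2922 s) = 59.78 J.
Photons incident: 59.78 / 6.367×10⁻¹⁹ = 9.389×10¹⁹, i.e. 9.389×10¹⁹/6.022×10²³ = 1.559×10⁻⁴ mol.
Product formed: 0.40 × 1.559×10⁻⁴ = 6.236×10⁻⁵ mol.
Rate: 6.236×10⁻⁵ mol / (2922 s × 0.131 L) = 1.6×10⁻⁷ M s⁻¹.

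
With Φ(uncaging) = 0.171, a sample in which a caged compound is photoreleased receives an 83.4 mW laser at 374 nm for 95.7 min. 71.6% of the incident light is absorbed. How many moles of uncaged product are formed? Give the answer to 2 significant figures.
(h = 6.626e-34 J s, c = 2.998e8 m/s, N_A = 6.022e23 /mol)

Photon energy at 374 nm: hc/λ = (6.626e-34)(2.998e8)/(374e-9) = 5.311e-19 J.
Energy delivered: (83.4 mW)(5742 s) = 478.9 J.
Photons incident: 478.9 / 5.311e-19 = 9.017e20, i.e. 9.017e20/6.022e23 = 0.001497 mol.
Photons absorbed: 0.716 × 0.001497 = 0.001072 mol.
Product: Φ × n_abs = 0.171 × 0.001072 = 1.833e-4 mol.

1.8e-4 mol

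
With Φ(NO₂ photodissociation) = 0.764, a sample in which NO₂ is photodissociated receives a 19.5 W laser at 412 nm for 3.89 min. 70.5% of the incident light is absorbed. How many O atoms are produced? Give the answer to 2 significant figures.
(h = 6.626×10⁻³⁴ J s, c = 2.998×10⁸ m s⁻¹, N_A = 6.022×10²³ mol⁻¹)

5.1×10²¹ atoms

Photon energy at 412 nm: hc/λ = (6.626×10⁻³⁴)(2.998×10⁸)/(412×10⁻⁹) = 4.822×10⁻¹⁹ J.
Energy delivered: (19.5 W)(233.4 s) = 4551 J.
Photons incident: 4551 / 4.822×10⁻¹⁹ = 9.438×10²¹, i.e. 9.438×10²¹/6.022×10²³ = 0.01567 mol.
Photons absorbed: 0.705 × 0.01567 = 0.01105 mol.
Product: Φ × n_abs = 0.764 × 0.01105 = 0.008442 mol.
As a count: 0.008442 × 6.022×10²³ = 5.1×10²¹.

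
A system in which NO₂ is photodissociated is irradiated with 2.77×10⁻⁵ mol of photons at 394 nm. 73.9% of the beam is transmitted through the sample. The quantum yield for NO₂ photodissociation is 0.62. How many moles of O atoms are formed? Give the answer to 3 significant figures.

4.48×10⁻⁶ mol

Fraction absorbed: 1 − 73.9/100 = 0.2610.
Photons absorbed: 0.2610 × 2.77×10⁻⁵ = 7.230×10⁻⁶ mol.
Product: Φ × n_abs = 0.62 × 7.230×10⁻⁶ = 4.483×10⁻⁶ mol.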